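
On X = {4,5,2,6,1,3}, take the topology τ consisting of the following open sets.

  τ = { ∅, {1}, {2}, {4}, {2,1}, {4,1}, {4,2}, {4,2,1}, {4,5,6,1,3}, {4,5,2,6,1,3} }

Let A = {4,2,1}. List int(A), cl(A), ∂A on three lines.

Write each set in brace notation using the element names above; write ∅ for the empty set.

U open, U⊆A: ∅, {4}, {2}, {1}, {2,1}, {4,2}, {4,1}, {4,2,1}. int(A) = ⋃ = {4,2,1}
X∖A={5,6,3}, int(X∖A)=∅, hence cl(A)={4,5,2,6,1,3}
∂A: remove int from cl → {5,6,3}

int(A) = {4,2,1}
cl(A)  = {4,5,2,6,1,3}
∂A     = {5,6,3}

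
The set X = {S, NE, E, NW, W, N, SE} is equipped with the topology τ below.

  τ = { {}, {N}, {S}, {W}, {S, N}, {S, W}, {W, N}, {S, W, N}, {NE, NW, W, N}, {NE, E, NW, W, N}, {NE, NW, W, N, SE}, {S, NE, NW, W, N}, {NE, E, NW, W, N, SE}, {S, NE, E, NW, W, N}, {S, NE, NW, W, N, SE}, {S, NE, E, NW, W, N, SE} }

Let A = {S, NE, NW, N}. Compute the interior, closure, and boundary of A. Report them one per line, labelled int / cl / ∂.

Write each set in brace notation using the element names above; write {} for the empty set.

interior: largest open inside A is {S, N} (from {}, {N}, {S}, {S, N})
cl via duality: int({E, W, SE}) = {W}, so X∖{W} = {S, NE, E, NW, N, SE}
cl∖int = {NE, E, NW, SE}

int(A) = {S, N}
cl(A)  = {S, NE, E, NW, N, SE}
∂A     = {NE, E, NW, SE}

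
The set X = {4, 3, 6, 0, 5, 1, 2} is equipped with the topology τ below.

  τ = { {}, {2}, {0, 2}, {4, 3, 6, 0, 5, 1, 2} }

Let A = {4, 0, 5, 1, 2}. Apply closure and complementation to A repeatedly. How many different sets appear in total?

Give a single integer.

6

cl via duality: int({3, 6}) = {}, so X∖{} = {4, 3, 6, 0, 5, 1, 2}
Write k for closure, c for complement:
  1. A     = {4, 0, 5, 1, 2}
  2. kA    = {4, 3, 6, 0, 5, 1, 2}
  3. cA    = {3, 6}
  4. ckA   = {}
  5. kcA   = {4, 3, 6, 5, 1}
  6. ckcA  = {0, 2}
applying k or c yields no new set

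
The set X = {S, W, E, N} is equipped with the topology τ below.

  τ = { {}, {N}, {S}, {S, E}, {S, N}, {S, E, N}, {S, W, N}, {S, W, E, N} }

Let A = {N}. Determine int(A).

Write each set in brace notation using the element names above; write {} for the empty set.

interior: largest open inside A is {N} (from {}, {N})

{N}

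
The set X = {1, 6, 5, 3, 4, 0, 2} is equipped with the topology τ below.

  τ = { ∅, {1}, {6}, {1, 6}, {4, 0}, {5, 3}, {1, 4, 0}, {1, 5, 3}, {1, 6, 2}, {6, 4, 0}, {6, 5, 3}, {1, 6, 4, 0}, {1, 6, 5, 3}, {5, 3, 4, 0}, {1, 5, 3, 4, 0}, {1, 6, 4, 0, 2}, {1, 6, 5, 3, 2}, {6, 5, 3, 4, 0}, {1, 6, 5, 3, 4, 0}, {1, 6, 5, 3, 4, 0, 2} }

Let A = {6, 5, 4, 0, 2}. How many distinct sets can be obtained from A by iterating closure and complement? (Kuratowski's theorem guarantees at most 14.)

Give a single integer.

complement {1, 3}; its interior {1}; cl(A) = X∖{1} = {6, 5, 3, 4, 0, 2}
With k = closure, c = complement:
  1. A     = {6, 5, 4, 0, 2}
  2. kA    = {6, 5, 3, 4, 0, 2}
  3. cA    = {1, 3}
  4. ckA   = {1}
  5. kcA   = {1, 5, 3, 2}
  6. kckA  = {1, 2}
  7. ckcA  = {6, 4, 0}
  8. ckckA = {6, 5, 3, 4, 0}
  9. kckcA = {6, 4, 0, 2}
  10. ckckcA = {1, 5, 3}
k, c of each give nothing new

10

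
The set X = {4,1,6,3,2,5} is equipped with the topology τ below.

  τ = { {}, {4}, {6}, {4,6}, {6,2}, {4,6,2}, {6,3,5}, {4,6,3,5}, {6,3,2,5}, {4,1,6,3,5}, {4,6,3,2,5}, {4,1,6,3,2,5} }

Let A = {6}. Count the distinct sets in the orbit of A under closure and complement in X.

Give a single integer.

6

complement {4,1,3,2,5}; its interior {4}; cl(A) = X∖{4} = {1,6,3,2,5}
With k = closure, c = complement:
  1. A     = {6}
  2. kA    = {1,6,3,2,5}
  3. cA    = {4,1,3,2,5}
  4. ckA   = {4}
  5. kckA  = {4,1}
  6. ckckA = {6,3,2,5}
k, c of each give nothing new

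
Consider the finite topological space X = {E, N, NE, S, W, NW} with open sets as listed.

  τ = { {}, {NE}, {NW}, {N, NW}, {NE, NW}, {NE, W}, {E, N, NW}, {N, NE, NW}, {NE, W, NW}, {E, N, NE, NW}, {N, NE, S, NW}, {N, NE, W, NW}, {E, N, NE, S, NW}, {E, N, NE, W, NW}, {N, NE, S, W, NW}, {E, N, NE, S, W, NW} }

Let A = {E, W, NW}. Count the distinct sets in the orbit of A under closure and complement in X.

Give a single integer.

10

closure: X∖int(X∖A) = X∖{NE} = {E, N, S, W, NW}
Let k=closure and c=complement:
  1. A     = {E, W, NW}
  2. kA    = {E, N, S, W, NW}
  3. cA    = {N, NE, S}
  4. ckA   = {NE}
  5. kcA   = {E, N, NE, S, W}
  6. kckA  = {NE, S, W}
  7. ckcA  = {NW}
  8. ckckA = {E, N, NW}
  9. kckcA = {E, N, S, NW}
  10. ckckcA = {NE, W}
— saturated at 10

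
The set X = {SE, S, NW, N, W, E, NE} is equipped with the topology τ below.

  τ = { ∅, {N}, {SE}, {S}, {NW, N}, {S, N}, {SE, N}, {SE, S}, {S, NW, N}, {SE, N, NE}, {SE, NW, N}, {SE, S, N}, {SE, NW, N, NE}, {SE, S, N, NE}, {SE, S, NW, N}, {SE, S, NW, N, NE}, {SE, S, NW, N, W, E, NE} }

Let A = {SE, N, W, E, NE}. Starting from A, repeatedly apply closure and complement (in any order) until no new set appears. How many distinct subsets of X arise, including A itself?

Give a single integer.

complement {S, NW}; its interior {S}; cl(A) = X∖{S} = {SE, NW, N, W, E, NE}
With k = closure, c = complement:
  1. A     = {SE, N, W, E, NE}
  2. kA    = {SE, NW, N, W, E, NE}
  3. cA    = {S, NW}
  4. ckA   = {S}
  5. kcA   = {S, NW, W, E}
  6. kckA  = {S, W, E}
  7. ckcA  = {SE, N, NE}
  8. ckckA = {SE, NW, N, NE}
k, c of each give nothing new

8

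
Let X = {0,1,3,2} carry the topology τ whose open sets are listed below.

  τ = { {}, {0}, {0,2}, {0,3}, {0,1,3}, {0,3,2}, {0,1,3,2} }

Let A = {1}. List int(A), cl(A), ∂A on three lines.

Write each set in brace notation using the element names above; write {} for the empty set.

U open, U⊆A: {}. int(A) = ⋃ = {}
X∖A={0,3,2}, int(X∖A)={0,3,2}, hence cl(A)={1}
∂A: remove int from cl → {1}

int(A) = {}
cl(A)  = {1}
∂A     = {1}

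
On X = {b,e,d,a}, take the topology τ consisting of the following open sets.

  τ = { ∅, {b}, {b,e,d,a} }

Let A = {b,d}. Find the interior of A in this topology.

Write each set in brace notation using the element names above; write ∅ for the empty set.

{b}

open subsets of A: ∅, {b}; so int(A) = {b}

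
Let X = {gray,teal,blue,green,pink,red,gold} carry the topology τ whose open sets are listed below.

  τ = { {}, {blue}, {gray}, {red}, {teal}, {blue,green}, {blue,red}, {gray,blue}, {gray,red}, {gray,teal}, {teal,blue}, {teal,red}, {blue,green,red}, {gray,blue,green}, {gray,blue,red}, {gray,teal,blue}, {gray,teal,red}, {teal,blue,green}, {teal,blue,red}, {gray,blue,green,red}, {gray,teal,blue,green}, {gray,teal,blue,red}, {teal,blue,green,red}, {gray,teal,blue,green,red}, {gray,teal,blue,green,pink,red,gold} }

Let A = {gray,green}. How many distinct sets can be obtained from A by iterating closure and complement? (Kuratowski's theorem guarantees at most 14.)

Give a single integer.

cl via duality: int({teal,blue,pink,red,gold}) = {teal,blue,red}, so X∖{teal,blue,red} = {gray,green,pink,gold}
Write k for closure, c for complement:
  1. A     = {gray,green}
  2. kA    = {gray,green,pink,gold}
  3. cA    = {teal,blue,pink,red,gold}
  4. ckA   = {teal,blue,red}
  5. kcA   = {teal,blue,green,pink,red,gold}
  6. ckcA  = {gray}
  7. kckcA = {gray,pink,gold}
  8. ckckcA = {teal,blue,green,red}
applying k or c yields no new set

8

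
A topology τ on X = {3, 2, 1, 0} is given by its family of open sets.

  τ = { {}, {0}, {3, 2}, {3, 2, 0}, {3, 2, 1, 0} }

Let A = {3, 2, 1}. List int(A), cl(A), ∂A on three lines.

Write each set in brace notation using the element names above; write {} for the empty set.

opens ⊆ A: {}, {3, 2}; union → int = {3, 2}
complement {0}; its interior {0}; cl(A) = X∖{0} = {3, 2, 1}
boundary = {3, 2, 1} ∖ {3, 2} = {1}

int(A) = {3, 2}
cl(A)  = {3, 2, 1}
∂A     = {1}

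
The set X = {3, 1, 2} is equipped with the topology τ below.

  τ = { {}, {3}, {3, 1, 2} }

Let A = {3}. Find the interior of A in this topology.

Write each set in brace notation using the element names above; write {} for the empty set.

open subsets of A: {}, {3}; so int(A) = {3}

{3}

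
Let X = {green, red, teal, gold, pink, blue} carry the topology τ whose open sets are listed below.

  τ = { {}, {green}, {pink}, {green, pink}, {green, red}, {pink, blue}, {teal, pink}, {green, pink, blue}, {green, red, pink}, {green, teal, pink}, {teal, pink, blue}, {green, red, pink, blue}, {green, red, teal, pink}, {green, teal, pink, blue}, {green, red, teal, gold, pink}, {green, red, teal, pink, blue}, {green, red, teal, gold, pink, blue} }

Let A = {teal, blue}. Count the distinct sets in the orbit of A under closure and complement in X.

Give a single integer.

6

complement {green, red, gold, pink}; its interior {green, red, pink}; cl(A) = X∖{green, red, pink} = {teal, gold, blue}
With k = closure, c = complement:
  1. A     = {teal, blue}
  2. kA    = {teal, gold, blue}
  3. cA    = {green, red, gold, pink}
  4. ckA   = {green, red, pink}
  5. kcA   = {green, red, teal, gold, pink, blue}
  6. ckcA  = {}
k, c of each give nothing new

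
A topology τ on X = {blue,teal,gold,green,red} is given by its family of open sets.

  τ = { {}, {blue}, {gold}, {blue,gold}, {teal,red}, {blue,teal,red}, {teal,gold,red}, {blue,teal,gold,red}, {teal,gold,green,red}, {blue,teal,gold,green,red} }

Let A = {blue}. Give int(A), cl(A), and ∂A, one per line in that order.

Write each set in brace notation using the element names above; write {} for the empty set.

int(A) = {blue}
cl(A)  = {blue}
∂A     = {}

interior: largest open inside A is {blue} (from {}, {blue})
cl via duality: int({teal,gold,green,red}) = {teal,gold,green,red}, so X∖{teal,gold,green,red} = {blue}
cl∖int = {}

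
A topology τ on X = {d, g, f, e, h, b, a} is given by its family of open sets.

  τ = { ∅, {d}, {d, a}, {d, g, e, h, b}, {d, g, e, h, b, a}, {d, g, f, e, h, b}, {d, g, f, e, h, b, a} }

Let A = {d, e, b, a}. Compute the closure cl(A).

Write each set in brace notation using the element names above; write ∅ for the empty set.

{d, g, f, e, h, b, a}

X∖A={g, f, h}, int(X∖A)=∅, hence cl(A)={d, g, f, e, h, b, a}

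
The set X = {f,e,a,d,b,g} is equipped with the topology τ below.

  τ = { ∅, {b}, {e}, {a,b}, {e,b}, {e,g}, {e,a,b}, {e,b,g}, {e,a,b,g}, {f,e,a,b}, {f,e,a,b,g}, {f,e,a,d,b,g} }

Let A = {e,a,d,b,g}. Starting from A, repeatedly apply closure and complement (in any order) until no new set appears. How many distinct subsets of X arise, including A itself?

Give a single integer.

cl via duality: int({f}) = ∅, so X∖∅ = {f,e,a,d,b,g}
Write k for closure, c for complement:
  1. A     = {e,a,d,b,g}
  2. kA    = {f,e,a,d,b,g}
  3. cA    = {f}
  4. ckA   = ∅
  5. kcA   = {f,d}
  6. ckcA  = {e,a,b,g}
applying k or c yields no new set

6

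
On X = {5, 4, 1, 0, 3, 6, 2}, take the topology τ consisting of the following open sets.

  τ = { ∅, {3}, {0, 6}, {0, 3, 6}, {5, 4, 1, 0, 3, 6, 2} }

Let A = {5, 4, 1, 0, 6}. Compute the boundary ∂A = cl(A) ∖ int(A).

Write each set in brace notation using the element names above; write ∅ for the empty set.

opens ⊆ A: ∅, {0, 6}; union → int = {0, 6}
complement {3, 2}; its interior {3}; cl(A) = X∖{3} = {5, 4, 1, 0, 6, 2}
boundary = {5, 4, 1, 0, 6, 2} ∖ {0, 6} = {5, 4, 1, 2}

{5, 4, 1, 2}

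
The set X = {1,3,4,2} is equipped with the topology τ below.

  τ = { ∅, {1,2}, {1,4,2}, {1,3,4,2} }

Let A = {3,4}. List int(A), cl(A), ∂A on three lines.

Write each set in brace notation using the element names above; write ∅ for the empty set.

opens ⊆ A: ∅; union → int = ∅
complement {1,2}; its interior {1,2}; cl(A) = X∖{1,2} = {3,4}
boundary = {3,4} ∖ ∅ = {3,4}

int(A) = ∅
cl(A)  = {3,4}
∂A     = {3,4}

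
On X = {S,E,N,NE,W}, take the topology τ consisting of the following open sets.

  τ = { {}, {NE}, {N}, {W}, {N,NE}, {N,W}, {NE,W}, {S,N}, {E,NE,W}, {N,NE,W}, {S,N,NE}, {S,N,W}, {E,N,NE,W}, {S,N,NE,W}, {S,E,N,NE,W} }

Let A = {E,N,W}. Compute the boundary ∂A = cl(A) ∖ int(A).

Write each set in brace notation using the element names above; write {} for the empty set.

interior: largest open inside A is {N,W} (from {}, {N}, {W}, {N,W})
cl via duality: int({S,NE}) = {NE}, so X∖{NE} = {S,E,N,W}
cl∖int = {S,E}

{S,E}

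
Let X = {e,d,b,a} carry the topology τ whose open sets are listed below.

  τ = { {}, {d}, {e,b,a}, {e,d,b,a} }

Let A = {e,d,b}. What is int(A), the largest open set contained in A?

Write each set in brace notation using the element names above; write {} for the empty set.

{d}

interior: largest open inside A is {d} (from {}, {d})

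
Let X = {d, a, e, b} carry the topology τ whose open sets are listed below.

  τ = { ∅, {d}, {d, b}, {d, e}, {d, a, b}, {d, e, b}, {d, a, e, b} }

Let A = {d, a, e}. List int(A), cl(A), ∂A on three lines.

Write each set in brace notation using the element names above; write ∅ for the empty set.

interior: largest open inside A is {d, e} (from ∅, {d}, {d, e})
cl via duality: int({b}) = ∅, so X∖∅ = {d, a, e, b}
cl∖int = {a, b}

int(A) = {d, e}
cl(A)  = {d, a, e, b}
∂A     = {a, b}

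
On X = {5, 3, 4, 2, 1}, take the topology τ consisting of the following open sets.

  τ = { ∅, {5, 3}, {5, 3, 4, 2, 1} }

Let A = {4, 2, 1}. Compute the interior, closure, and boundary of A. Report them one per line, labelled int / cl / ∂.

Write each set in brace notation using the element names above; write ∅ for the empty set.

interior: largest open inside A is ∅ (from ∅)
cl via duality: int({5, 3}) = {5, 3}, so X∖{5, 3} = {4, 2, 1}
cl∖int = {4, 2, 1}

int(A) = ∅
cl(A)  = {4, 2, 1}
∂A     = {4, 2, 1}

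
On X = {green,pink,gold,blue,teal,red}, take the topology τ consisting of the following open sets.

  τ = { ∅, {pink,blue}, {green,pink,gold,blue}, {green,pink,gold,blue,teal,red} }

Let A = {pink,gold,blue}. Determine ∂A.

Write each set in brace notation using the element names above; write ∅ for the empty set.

{green,gold,teal,red}

interior: largest open inside A is {pink,blue} (from ∅, {pink,blue})
cl via duality: int({green,teal,red}) = ∅, so X∖∅ = {green,pink,gold,blue,teal,red}
cl∖int = {green,gold,teal,red}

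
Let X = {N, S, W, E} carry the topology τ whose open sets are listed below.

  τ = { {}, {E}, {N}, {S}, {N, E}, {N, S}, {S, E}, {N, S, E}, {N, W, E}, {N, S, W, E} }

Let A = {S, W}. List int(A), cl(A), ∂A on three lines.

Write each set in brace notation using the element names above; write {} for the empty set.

interior: largest open inside A is {S} (from {}, {S})
cl via duality: int({N, E}) = {N, E}, so X∖{N, E} = {S, W}
cl∖int = {W}

int(A) = {S}
cl(A)  = {S, W}
∂A     = {W}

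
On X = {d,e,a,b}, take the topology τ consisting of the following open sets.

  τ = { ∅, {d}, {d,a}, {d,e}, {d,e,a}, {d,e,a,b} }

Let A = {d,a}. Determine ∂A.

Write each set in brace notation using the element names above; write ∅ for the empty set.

{e,b}

U open, U⊆A: ∅, {d}, {d,a}. int(A) = ⋃ = {d,a}
X∖A={e,b}, int(X∖A)=∅, hence cl(A)={d,e,a,b}
∂A: remove int from cl → {e,b}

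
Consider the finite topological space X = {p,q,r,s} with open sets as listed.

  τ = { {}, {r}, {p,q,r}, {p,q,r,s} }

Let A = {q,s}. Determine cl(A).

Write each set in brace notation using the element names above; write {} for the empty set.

cl via duality: int({p,r}) = {r}, so X∖{r} = {p,q,s}

{p,q,s}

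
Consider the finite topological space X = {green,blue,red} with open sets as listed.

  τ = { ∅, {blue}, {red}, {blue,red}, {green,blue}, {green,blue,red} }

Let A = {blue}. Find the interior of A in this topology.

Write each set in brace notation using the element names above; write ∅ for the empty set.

{blue}

U open, U⊆A: ∅, {blue}. int(A) = ⋃ = {blue}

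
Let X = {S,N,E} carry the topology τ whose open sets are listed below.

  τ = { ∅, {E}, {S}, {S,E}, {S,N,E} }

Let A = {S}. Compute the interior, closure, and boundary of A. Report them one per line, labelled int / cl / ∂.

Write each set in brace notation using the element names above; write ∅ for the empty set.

int(A) = {S}
cl(A)  = {S,N}
∂A     = {N}

U open, U⊆A: ∅, {S}. int(A) = ⋃ = {S}
X∖A={N,E}, int(X∖A)={E}, hence cl(A)={S,N}
∂A: remove int from cl → {N}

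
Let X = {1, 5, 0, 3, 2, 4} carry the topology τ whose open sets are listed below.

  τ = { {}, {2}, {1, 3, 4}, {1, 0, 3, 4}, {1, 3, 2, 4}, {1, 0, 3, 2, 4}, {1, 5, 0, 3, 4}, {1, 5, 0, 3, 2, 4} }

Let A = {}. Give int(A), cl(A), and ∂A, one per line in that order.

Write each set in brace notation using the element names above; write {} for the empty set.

opens ⊆ A: {}; union → int = {}
complement {1, 5, 0, 3, 2, 4}; its interior {1, 5, 0, 3, 2, 4}; cl(A) = X∖{1, 5, 0, 3, 2, 4} = {}
boundary = {} ∖ {} = {}

int(A) = {}
cl(A)  = {}
∂A     = {}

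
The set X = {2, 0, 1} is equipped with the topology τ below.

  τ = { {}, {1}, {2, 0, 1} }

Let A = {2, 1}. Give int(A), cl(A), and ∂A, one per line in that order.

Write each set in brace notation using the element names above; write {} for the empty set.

opens ⊆ A: {}, {1}; union → int = {1}
complement {0}; its interior {}; cl(A) = X∖{} = {2, 0, 1}
boundary = {2, 0, 1} ∖ {1} = {2, 0}

int(A) = {1}
cl(A)  = {2, 0, 1}
∂A     = {2, 0}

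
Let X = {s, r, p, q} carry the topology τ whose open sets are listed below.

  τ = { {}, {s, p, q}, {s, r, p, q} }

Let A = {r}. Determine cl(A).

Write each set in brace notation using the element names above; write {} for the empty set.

{r}

X∖A={s, p, q}, int(X∖A)={s, p, q}, hence cl(A)={r}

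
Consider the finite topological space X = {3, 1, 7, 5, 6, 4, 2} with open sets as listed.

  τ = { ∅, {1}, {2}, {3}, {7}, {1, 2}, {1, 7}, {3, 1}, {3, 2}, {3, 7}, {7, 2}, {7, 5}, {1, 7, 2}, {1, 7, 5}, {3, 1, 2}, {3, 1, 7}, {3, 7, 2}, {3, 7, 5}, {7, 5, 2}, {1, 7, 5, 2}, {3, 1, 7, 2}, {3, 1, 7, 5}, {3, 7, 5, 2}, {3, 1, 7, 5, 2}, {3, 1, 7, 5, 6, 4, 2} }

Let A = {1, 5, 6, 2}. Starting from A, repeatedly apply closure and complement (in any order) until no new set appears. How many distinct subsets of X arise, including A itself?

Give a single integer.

complement {3, 7, 4}; its interior {3, 7}; cl(A) = X∖{3, 7} = {1, 5, 6, 4, 2}
With k = closure, c = complement:
  1. A     = {1, 5, 6, 2}
  2. kA    = {1, 5, 6, 4, 2}
  3. cA    = {3, 7, 4}
  4. ckA   = {3, 7}
  5. kcA   = {3, 7, 5, 6, 4}
  6. ckcA  = {1, 2}
  7. kckcA = {1, 6, 4, 2}
  8. ckckcA = {3, 7, 5}
k, c of each give nothing new

8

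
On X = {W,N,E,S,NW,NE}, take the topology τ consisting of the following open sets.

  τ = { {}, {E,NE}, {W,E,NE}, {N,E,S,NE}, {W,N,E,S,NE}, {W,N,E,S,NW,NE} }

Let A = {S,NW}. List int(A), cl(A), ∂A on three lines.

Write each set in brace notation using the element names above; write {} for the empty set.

open subsets of A: {}; so int(A) = {}
closure: X∖int(X∖A) = X∖{W,E,NE} = {N,S,NW}
∂A = {N,S,NW} minus {} = {N,S,NW}

int(A) = {}
cl(A)  = {N,S,NW}
∂A     = {N,S,NW}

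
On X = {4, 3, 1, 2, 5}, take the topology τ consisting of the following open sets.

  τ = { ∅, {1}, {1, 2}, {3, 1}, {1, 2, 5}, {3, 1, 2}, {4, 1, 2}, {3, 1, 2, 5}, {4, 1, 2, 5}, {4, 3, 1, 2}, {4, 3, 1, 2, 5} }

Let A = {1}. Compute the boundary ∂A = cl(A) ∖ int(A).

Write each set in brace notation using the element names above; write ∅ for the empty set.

{4, 3, 2, 5}

open subsets of A: ∅, {1}; so int(A) = {1}
closure: X∖int(X∖A) = X∖∅ = {4, 3, 1, 2, 5}
∂A = {4, 3, 1, 2, 5} minus {1} = {4, 3, 2, 5}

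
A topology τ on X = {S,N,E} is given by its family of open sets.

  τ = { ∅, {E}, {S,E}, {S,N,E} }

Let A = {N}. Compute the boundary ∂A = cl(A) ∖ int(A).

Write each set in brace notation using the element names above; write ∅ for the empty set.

{N}

open subsets of A: ∅; so int(A) = ∅
closure: X∖int(X∖A) = X∖{S,E} = {N}
∂A = {N} minus ∅ = {N}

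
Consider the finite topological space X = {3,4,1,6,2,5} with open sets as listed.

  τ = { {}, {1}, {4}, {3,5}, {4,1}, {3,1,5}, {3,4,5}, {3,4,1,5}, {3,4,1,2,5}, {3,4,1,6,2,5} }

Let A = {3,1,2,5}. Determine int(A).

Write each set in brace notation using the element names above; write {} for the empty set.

{3,1,5}

U open, U⊆A: {}, {1}, {3,5}, {3,1,5}. int(A) = ⋃ = {3,1,5}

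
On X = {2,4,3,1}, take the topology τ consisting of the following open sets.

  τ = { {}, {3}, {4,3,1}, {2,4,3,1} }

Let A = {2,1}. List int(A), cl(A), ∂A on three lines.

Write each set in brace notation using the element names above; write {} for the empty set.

int(A) = {}
cl(A)  = {2,4,1}
∂A     = {2,4,1}

interior: largest open inside A is {} (from {})
cl via duality: int({4,3}) = {3}, so X∖{3} = {2,4,1}
cl∖int = {2,4,1}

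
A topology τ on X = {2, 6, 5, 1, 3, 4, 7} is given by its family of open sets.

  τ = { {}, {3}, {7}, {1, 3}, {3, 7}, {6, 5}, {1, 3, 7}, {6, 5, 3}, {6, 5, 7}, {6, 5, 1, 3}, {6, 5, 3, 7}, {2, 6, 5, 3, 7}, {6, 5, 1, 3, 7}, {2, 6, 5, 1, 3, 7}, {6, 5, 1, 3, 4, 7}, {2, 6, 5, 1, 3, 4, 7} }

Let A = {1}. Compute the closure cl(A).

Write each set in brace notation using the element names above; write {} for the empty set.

{1, 4}

cl via duality: int({2, 6, 5, 3, 4, 7}) = {2, 6, 5, 3, 7}, so X∖{2, 6, 5, 3, 7} = {1, 4}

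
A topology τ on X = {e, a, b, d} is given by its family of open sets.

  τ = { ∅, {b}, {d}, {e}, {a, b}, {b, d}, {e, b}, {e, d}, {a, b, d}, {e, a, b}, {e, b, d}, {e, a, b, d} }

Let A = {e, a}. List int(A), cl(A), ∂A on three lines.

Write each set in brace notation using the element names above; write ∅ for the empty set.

open subsets of A: ∅, {e}; so int(A) = {e}
closure: X∖int(X∖A) = X∖{b, d} = {e, a}
∂A = {e, a} minus {e} = {a}

int(A) = {e}
cl(A)  = {e, a}
∂A     = {a}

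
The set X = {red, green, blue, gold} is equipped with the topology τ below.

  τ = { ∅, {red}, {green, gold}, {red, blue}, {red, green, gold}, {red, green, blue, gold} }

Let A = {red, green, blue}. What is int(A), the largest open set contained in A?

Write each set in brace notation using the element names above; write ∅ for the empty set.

opens ⊆ A: ∅, {red}, {red, blue}; union → int = {red, blue}

{red, blue}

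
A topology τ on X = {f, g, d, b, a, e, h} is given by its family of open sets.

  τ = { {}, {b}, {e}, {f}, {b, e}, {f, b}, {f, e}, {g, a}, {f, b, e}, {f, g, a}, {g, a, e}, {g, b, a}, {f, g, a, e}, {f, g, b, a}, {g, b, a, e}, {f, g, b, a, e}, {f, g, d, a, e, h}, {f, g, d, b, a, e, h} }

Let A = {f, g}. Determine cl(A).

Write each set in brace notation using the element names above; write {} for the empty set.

{f, g, d, a, h}

cl via duality: int({d, b, a, e, h}) = {b, e}, so X∖{b, e} = {f, g, d, a, h}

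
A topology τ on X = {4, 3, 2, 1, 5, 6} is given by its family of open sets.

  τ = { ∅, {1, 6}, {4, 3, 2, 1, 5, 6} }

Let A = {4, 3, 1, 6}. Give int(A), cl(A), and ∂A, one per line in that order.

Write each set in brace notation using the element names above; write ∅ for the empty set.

int(A) = {1, 6}
cl(A)  = {4, 3, 2, 1, 5, 6}
∂A     = {4, 3, 2, 5}

opens ⊆ A: ∅, {1, 6}; union → int = {1, 6}
complement {2, 5}; its interior ∅; cl(A) = X∖∅ = {4, 3, 2, 1, 5, 6}
boundary = {4, 3, 2, 1, 5, 6} ∖ {1, 6} = {4, 3, 2, 5}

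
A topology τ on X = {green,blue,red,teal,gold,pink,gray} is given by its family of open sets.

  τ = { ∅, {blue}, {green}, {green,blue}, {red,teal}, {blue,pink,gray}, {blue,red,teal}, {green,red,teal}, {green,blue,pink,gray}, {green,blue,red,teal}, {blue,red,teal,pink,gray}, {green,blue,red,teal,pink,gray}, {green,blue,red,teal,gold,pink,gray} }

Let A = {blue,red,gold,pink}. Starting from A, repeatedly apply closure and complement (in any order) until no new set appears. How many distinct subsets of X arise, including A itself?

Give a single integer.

X∖A={green,teal,gray}, int(X∖A)={green}, hence cl(A)={blue,red,teal,gold,pink,gray}
Orbit (k=closure, c=complement):
  1. A     = {blue,red,gold,pink}
  2. kA    = {blue,red,teal,gold,pink,gray}
  3. cA    = {green,teal,gray}
  4. ckA   = {green}
  5. kcA   = {green,red,teal,gold,pink,gray}
  6. kckA  = {green,gold}
  7. ckcA  = {blue}
  8. ckckA = {blue,red,teal,pink,gray}
  9. kckcA = {blue,gold,pink,gray}
  10. ckckcA = {green,red,teal}
  11. kckckcA = {green,red,teal,gold}
  12. ckckckcA = {blue,pink,gray}
(closed under both — stop)

12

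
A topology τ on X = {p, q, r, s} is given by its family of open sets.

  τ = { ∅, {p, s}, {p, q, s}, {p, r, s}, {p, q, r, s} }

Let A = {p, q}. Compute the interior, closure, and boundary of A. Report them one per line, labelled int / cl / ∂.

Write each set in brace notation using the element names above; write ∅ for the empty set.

int(A) = ∅
cl(A)  = {p, q, r, s}
∂A     = {p, q, r, s}

open subsets of A: ∅; so int(A) = ∅
closure: X∖int(X∖A) = X∖∅ = {p, q, r, s}
∂A = {p, q, r, s} minus ∅ = {p, q, r, s}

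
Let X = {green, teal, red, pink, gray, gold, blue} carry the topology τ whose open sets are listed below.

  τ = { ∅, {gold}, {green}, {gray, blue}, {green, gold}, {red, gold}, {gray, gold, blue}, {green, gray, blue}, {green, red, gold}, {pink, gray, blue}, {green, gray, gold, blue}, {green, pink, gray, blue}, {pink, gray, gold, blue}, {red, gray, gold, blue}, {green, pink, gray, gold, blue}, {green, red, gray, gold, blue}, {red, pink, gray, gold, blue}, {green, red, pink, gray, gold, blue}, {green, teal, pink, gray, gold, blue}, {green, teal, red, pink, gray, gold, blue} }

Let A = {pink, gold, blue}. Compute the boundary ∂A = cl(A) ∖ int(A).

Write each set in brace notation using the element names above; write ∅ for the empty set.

{teal, red, pink, gray, blue}

open subsets of A: ∅, {gold}; so int(A) = {gold}
closure: X∖int(X∖A) = X∖{green} = {teal, red, pink, gray, gold, blue}
∂A = {teal, red, pink, gray, gold, blue} minus {gold} = {teal, red, pink, gray, blue}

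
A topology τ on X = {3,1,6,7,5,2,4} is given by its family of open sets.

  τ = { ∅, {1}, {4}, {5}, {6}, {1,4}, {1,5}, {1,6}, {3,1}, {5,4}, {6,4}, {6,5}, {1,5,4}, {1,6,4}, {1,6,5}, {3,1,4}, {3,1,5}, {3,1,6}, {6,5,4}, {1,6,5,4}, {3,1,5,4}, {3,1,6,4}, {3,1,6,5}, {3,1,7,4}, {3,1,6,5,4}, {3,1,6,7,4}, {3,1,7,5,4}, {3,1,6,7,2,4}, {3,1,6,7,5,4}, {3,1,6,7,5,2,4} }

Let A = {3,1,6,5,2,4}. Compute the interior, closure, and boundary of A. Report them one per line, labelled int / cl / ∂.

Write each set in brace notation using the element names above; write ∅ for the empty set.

U open, U⊆A: ∅, {6}, {1}, {4}, {5}, {1,6}, {1,5}, {3,1}, {6,4}, {6,5}, {1,4}, {5,4}, {1,6,5}, {3,1,5}, {3,1,6}, {6,5,4}, {1,5,4}, {3,1,4}, {1,6,4}, {3,1,6,5}, {3,1,5,4}, {1,6,5,4}, {3,1,6,4}, {3,1,6,5,4}. int(A) = ⋃ = {3,1,6,5,4}
X∖A={7}, int(X∖A)=∅, hence cl(A)={3,1,6,7,5,2,4}
∂A: remove int from cl → {7,2}

int(A) = {3,1,6,5,4}
cl(A)  = {3,1,6,7,5,2,4}
∂A     = {7,2}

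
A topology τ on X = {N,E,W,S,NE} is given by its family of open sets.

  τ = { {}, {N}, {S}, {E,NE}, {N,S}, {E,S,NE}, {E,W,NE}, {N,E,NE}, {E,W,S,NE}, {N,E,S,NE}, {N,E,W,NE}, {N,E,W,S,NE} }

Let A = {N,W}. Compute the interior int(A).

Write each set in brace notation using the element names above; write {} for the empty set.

opens ⊆ A: {}, {N}; union → int = {N}

{N}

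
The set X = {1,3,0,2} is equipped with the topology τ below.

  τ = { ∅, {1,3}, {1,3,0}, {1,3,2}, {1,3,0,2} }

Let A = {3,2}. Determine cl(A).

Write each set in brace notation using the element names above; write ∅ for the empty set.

{1,3,0,2}

cl via duality: int({1,0}) = ∅, so X∖∅ = {1,3,0,2}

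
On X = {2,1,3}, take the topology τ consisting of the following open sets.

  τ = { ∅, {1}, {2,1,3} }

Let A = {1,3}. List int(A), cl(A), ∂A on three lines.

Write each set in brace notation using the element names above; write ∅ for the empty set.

U open, U⊆A: ∅, {1}. int(A) = ⋃ = {1}
X∖A={2}, int(X∖A)=∅, hence cl(A)={2,1,3}
∂A: remove int from cl → {2,3}

int(A) = {1}
cl(A)  = {2,1,3}
∂A     = {2,3}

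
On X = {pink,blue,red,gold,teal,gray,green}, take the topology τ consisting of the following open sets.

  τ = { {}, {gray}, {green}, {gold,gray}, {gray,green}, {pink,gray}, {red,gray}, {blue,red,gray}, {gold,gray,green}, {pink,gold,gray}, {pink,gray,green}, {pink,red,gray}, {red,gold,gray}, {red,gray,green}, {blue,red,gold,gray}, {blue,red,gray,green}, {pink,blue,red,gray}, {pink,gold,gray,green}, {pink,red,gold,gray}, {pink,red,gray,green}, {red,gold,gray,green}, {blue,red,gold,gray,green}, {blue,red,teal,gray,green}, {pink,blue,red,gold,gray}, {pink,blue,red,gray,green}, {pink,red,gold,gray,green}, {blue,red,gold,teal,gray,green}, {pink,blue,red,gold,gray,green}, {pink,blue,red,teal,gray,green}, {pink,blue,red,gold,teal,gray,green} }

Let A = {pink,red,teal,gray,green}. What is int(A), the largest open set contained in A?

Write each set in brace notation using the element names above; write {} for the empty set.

U open, U⊆A: {}, {green}, {gray}, {pink,gray}, {gray,green}, {red,gray}, {red,gray,green}, {pink,gray,green}, {pink,red,gray}, {pink,red,gray,green}. int(A) = ⋃ = {pink,red,gray,green}

{pink,red,gray,green}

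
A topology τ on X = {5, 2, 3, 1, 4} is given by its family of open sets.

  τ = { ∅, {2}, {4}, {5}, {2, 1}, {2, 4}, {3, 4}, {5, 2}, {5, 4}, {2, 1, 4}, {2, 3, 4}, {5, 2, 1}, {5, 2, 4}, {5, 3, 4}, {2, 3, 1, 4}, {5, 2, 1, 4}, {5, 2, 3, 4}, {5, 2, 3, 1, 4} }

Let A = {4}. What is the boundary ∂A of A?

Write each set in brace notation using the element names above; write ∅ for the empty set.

{3}

open subsets of A: ∅, {4}; so int(A) = {4}
closure: X∖int(X∖A) = X∖{5, 2, 1} = {3, 4}
∂A = {3, 4} minus {4} = {3}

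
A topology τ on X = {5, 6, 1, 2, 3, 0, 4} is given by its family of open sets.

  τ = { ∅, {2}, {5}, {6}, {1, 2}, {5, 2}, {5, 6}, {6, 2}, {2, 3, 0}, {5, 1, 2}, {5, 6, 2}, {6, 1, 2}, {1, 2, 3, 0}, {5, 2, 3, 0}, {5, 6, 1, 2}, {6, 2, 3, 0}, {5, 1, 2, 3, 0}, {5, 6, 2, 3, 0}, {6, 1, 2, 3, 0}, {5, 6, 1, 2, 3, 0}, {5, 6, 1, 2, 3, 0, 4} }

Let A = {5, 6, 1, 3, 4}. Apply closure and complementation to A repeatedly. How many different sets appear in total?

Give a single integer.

8

closure: X∖int(X∖A) = X∖{2} = {5, 6, 1, 3, 0, 4}
Let k=closure and c=complement:
  1. A     = {5, 6, 1, 3, 4}
  2. kA    = {5, 6, 1, 3, 0, 4}
  3. cA    = {2, 0}
  4. ckA   = {2}
  5. kcA   = {1, 2, 3, 0, 4}
  6. ckcA  = {5, 6}
  7. kckcA = {5, 6, 4}
  8. ckckcA = {1, 2, 3, 0}
— saturated at 8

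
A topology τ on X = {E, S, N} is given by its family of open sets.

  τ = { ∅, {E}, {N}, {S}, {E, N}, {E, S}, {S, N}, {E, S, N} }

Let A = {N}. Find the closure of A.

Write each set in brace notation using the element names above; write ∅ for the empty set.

{N}

cl via duality: int({E, S}) = {E, S}, so X∖{E, S} = {N}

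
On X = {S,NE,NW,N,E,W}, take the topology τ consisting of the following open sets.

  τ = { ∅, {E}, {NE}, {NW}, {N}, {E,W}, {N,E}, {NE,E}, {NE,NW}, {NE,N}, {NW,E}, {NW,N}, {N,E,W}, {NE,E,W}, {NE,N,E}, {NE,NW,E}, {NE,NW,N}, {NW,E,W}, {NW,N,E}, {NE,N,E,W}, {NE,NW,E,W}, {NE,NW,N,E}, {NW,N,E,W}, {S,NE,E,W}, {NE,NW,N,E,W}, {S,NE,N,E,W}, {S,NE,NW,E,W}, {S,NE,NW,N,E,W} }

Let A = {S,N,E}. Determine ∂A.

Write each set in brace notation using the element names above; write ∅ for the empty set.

opens ⊆ A: ∅, {N}, {E}, {N,E}; union → int = {N,E}
complement {NE,NW,W}; its interior {NE,NW}; cl(A) = X∖{NE,NW} = {S,N,E,W}
boundary = {S,N,E,W} ∖ {N,E} = {S,W}

{S,W}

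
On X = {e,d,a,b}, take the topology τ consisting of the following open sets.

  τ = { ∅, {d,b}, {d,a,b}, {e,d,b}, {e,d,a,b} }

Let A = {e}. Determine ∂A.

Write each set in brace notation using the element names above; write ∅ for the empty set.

U open, U⊆A: ∅. int(A) = ⋃ = ∅
X∖A={d,a,b}, int(X∖A)={d,a,b}, hence cl(A)={e}
∂A: remove int from cl → {e}

{e}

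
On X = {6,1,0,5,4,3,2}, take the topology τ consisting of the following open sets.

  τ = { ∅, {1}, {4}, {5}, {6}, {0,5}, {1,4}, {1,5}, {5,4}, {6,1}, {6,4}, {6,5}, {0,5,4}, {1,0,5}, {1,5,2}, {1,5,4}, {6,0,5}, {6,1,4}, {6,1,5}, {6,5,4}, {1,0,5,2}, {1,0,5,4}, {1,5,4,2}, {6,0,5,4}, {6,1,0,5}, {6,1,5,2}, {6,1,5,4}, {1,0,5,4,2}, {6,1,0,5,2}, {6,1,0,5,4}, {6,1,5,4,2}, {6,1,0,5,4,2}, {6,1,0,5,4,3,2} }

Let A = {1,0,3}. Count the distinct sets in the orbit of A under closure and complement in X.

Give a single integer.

8

X∖A={6,5,4,2}, int(X∖A)={6,5,4}, hence cl(A)={1,0,3,2}
Orbit (k=closure, c=complement):
  1. A     = {1,0,3}
  2. kA    = {1,0,3,2}
  3. cA    = {6,5,4,2}
  4. ckA   = {6,5,4}
  5. kcA   = {6,0,5,4,3,2}
  6. ckcA  = {1}
  7. kckcA = {1,3,2}
  8. ckckcA = {6,0,5,4}
(closed under both — stop)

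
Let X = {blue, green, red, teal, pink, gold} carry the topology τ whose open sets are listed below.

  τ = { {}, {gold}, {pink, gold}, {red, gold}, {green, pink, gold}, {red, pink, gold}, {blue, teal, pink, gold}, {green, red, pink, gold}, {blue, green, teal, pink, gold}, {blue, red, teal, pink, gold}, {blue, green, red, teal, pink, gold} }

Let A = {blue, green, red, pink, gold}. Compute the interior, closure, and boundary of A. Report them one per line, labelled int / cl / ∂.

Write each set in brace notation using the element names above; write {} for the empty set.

interior: largest open inside A is {green, red, pink, gold} (from {}, {gold}, {pink, gold}, {red, gold}, {green, pink, gold}, {red, pink, gold}, {green, red, pink, gold})
cl via duality: int({teal}) = {}, so X∖{} = {blue, green, red, teal, pink, gold}
cl∖int = {blue, teal}

int(A) = {green, red, pink, gold}
cl(A)  = {blue, green, red, teal, pink, gold}
∂A     = {blue, teal}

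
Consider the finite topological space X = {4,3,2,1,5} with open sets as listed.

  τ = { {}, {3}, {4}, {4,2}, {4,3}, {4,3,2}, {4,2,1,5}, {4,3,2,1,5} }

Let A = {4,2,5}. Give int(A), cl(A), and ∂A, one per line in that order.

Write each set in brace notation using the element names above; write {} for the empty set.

opens ⊆ A: {}, {4}, {4,2}; union → int = {4,2}
complement {3,1}; its interior {3}; cl(A) = X∖{3} = {4,2,1,5}
boundary = {4,2,1,5} ∖ {4,2} = {1,5}

int(A) = {4,2}
cl(A)  = {4,2,1,5}
∂A     = {1,5}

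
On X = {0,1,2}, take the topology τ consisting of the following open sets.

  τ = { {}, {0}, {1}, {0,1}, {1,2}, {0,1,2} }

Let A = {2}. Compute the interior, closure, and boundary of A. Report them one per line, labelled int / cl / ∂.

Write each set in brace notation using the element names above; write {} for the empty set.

open subsets of A: {}; so int(A) = {}
closure: X∖int(X∖A) = X∖{0,1} = {2}
∂A = {2} minus {} = {2}

int(A) = {}
cl(A)  = {2}
∂A     = {2}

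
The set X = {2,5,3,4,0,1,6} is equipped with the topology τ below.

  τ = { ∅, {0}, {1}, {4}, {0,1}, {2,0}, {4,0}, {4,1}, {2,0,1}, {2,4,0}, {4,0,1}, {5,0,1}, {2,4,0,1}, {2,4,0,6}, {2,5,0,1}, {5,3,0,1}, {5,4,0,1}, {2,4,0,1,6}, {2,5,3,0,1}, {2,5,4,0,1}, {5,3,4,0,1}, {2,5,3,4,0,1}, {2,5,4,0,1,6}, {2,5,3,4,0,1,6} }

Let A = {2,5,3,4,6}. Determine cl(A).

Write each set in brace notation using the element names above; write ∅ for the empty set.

X∖A={0,1}, int(X∖A)={0,1}, hence cl(A)={2,5,3,4,6}

{2,5,3,4,6}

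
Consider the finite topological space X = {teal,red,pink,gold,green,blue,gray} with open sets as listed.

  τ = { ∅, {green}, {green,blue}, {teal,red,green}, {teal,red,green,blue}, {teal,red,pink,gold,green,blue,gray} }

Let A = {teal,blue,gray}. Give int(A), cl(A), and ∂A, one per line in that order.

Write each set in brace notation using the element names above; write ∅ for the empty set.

int(A) = ∅
cl(A)  = {teal,red,pink,gold,blue,gray}
∂A     = {teal,red,pink,gold,blue,gray}

U open, U⊆A: ∅. int(A) = ⋃ = ∅
X∖A={red,pink,gold,green}, int(X∖A)={green}, hence cl(A)={teal,red,pink,gold,blue,gray}
∂A: remove int from cl → {teal,red,pink,gold,blue,gray}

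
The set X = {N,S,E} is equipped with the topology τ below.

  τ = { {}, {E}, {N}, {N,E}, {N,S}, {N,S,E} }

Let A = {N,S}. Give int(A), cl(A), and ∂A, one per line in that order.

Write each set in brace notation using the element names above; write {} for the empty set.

int(A) = {N,S}
cl(A)  = {N,S}
∂A     = {}

interior: largest open inside A is {N,S} (from {}, {N}, {N,S})
cl via duality: int({E}) = {E}, so X∖{E} = {N,S}
cl∖int = {}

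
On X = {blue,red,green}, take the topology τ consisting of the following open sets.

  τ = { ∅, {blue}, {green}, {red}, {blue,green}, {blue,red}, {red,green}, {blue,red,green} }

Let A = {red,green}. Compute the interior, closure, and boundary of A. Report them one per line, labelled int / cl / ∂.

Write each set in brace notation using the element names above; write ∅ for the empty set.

interior: largest open inside A is {red,green} (from ∅, {red}, {green}, {red,green})
cl via duality: int({blue}) = {blue}, so X∖{blue} = {red,green}
cl∖int = ∅

int(A) = {red,green}
cl(A)  = {red,green}
∂A     = ∅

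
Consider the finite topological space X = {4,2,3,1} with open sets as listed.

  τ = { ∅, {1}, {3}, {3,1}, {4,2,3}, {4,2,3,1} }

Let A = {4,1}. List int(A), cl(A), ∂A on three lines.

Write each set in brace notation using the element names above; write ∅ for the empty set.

int(A) = {1}
cl(A)  = {4,2,1}
∂A     = {4,2}

interior: largest open inside A is {1} (from ∅, {1})
cl via duality: int({2,3}) = {3}, so X∖{3} = {4,2,1}
cl∖int = {4,2}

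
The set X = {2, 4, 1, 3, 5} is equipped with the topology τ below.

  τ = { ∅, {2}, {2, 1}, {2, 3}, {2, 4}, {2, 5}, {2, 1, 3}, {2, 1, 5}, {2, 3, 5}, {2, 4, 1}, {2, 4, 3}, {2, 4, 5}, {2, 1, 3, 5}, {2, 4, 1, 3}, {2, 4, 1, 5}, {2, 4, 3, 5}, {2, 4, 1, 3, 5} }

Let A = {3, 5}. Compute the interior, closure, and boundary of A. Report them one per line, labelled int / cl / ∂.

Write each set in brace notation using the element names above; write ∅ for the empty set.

int(A) = ∅
cl(A)  = {3, 5}
∂A     = {3, 5}

open subsets of A: ∅; so int(A) = ∅
closure: X∖int(X∖A) = X∖{2, 4, 1} = {3, 5}
∂A = {3, 5} minus ∅ = {3, 5}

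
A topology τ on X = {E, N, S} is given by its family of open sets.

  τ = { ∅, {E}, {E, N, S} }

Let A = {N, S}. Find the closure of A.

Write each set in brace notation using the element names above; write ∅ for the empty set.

{N, S}

X∖A={E}, int(X∖A)={E}, hence cl(A)={N, S}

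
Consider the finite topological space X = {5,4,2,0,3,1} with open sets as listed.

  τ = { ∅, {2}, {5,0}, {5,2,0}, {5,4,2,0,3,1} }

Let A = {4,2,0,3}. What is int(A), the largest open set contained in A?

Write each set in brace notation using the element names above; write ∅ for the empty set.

{2}

opens ⊆ A: ∅, {2}; union → int = {2}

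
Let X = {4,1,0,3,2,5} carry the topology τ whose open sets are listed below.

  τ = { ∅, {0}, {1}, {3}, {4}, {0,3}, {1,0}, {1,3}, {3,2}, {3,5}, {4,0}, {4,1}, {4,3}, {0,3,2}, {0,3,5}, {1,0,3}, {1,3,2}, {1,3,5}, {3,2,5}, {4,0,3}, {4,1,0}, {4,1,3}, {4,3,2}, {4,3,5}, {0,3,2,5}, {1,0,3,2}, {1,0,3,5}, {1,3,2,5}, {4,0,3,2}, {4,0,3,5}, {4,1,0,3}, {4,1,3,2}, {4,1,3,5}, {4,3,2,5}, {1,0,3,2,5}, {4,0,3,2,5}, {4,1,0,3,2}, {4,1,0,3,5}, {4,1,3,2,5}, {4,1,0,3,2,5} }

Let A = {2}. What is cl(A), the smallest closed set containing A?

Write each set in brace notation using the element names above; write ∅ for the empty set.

complement {4,1,0,3,5}; its interior {4,1,0,3,5}; cl(A) = X∖{4,1,0,3,5} = {2}

{2}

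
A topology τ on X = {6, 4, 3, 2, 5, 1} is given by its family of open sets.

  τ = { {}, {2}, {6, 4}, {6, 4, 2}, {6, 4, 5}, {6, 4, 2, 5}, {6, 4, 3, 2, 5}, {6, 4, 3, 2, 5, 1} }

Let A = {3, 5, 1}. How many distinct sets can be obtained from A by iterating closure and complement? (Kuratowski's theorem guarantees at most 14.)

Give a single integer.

4

complement {6, 4, 2}; its interior {6, 4, 2}; cl(A) = X∖{6, 4, 2} = {3, 5, 1}
With k = closure, c = complement:
  1. A     = {3, 5, 1}
  2. cA    = {6, 4, 2}
  3. kcA   = {6, 4, 3, 2, 5, 1}
  4. ckcA  = {}
k, c of each give nothing new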